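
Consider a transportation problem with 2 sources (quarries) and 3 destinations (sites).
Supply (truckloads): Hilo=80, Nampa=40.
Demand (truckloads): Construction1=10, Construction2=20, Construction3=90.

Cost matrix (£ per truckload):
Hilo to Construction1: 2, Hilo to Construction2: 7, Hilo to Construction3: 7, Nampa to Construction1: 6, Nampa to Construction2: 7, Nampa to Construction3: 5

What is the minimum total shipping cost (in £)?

A cheapest plan:
  Hilo->Construction1: 10 × £2 = £20
  Hilo->Construction2: 20 × £7 = £140
  Hilo->Construction3: 50 × £7 = £350
  Nampa->Construction3: 40 × £5 = £200
Total = 20 + 140 + 350 + 200 = £710.
(Supply check: Hilo ships 80; Nampa ships 40.)

710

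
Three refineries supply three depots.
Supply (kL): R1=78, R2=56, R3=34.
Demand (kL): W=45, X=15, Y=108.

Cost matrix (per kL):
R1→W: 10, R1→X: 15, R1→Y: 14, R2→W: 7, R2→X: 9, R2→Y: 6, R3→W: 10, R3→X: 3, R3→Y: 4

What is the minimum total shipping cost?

Optimal allocation:
  R1→W: 45 × 10 = 450
  R1→Y: 33 × 14 = 462
  R2→Y: 56 × 6 = 336
  R3→X: 15 × 3 = 45
  R3→Y: 19 × 4 = 76
Total = 450 + 462 + 336 + 45 + 76 = 1369.
(Supply check: R1 ships 78; R2 ships 56; R3 ships 34.)

1369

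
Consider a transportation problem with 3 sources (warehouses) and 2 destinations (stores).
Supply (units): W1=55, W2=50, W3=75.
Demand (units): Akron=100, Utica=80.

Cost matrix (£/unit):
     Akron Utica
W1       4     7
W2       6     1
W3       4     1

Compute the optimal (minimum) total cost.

480

An optimal shipping plan:
  W1→Akron: 55 × £4 = £220
  W2→Utica: 50 × £1 = £50
  W3→Akron: 45 × £4 = £180
  W3→Utica: 30 × £1 = £30
Total = 220 + 50 + 180 + 30 = £480.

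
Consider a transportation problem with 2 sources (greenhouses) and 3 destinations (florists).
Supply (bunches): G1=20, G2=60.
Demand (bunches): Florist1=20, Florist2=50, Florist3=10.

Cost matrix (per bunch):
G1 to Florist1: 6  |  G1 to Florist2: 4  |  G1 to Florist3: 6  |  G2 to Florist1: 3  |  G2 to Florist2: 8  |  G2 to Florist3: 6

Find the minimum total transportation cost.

Optimal allocation:
  G1 to Florist2: 20 × 4 = 80
  G2 to Florist1: 20 × 3 = 60
  G2 to Florist2: 30 × 8 = 240
  G2 to Florist3: 10 × 6 = 60
Total = 80 + 60 + 240 + 60 = 440.

440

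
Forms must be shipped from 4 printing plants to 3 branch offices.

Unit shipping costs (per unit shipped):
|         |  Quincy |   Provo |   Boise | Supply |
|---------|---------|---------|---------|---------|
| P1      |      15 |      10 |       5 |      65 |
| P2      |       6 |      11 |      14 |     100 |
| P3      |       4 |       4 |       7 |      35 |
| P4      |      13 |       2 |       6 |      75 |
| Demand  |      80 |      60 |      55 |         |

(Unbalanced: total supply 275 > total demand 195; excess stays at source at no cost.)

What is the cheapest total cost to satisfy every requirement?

Optimal allocation:
  P1–Boise: 55 × 5 = 275
  P2–Quincy: 45 × 6 = 270
  P3–Quincy: 35 × 4 = 140
  P4–Provo: 60 × 2 = 120
Total = 275 + 270 + 140 + 120 = 805.

805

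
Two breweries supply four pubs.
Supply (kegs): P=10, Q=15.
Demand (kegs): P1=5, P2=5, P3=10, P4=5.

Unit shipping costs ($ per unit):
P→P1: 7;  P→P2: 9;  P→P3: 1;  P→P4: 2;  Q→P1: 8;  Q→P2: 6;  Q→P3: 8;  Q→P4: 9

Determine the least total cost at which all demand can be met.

Optimal allocation:
  P->P3: 10 × $1 = $10
  Q->P1: 5 × $8 = $40
  Q->P2: 5 × $6 = $30
  Q->P4: 5 × $9 = $45
Total = 10 + 40 + 30 + 45 = $125.
(Supply check: P ships 10; Q ships 15.)

125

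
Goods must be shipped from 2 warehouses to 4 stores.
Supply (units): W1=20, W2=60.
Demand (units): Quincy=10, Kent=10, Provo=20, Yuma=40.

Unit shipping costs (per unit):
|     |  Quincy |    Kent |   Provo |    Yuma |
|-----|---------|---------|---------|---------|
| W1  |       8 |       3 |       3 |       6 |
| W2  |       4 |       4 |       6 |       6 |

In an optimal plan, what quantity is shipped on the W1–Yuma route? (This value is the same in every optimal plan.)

Optimal shipments:
  W1→Provo: 20 × 3 = 60
  W2→Quincy: 10 × 4 = 40
  W2→Kent: 10 × 4 = 40
  W2→Yuma: 40 × 6 = 240
Total cost = 380.
The route W1→Yuma is not used.

0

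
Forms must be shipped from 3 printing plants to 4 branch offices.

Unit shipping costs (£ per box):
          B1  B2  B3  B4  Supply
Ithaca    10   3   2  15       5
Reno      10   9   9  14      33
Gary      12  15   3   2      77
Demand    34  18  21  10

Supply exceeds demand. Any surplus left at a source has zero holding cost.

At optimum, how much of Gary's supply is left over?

An optimal plan:
  Ithaca->B2: 5 × £3 = £15
  Reno->B1: 20 × £10 = £200
  Reno->B2: 13 × £9 = £117
  Gary->B1: 14 × £12 = £168
  Gary->B3: 21 × £3 = £63
  Gary->B4: 10 × £2 = £20
Total cost = £583.
Gary ships 45 of its 77, leaving 32.

32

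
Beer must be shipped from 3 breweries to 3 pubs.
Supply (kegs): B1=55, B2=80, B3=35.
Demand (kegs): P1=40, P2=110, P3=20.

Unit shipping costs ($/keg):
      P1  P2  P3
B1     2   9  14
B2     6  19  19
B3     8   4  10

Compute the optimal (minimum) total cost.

One minimum-cost allocation:
  B1→P2: 55 kegs
  B2→P1: 40 kegs
  B2→P2: 20 kegs
  B2→P3: 20 kegs
  B3→P2: 35 kegs
Total cost = $1635.
(Supply check: B1 ships 55; B2 ships 80; B3 ships 35.)

1635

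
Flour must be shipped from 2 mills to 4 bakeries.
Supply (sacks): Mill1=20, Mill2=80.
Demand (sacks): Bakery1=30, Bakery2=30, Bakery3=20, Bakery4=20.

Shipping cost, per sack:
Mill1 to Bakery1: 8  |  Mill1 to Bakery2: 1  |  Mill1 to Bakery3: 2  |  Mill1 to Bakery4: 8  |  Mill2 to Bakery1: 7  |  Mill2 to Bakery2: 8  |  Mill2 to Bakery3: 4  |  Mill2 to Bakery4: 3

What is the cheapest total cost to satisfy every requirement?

One minimum-cost allocation:
  Mill1->Bakery2: 20 sacks
  Mill2->Bakery1: 30 sacks
  Mill2->Bakery2: 10 sacks
  Mill2->Bakery3: 20 sacks
  Mill2->Bakery4: 20 sacks
Total cost = 450.

450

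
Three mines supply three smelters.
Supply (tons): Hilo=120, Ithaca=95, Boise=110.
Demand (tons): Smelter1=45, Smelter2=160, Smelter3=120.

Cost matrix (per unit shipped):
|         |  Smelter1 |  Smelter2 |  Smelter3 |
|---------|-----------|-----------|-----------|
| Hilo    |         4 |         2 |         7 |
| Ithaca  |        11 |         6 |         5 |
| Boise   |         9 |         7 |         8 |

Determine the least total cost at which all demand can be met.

Optimal allocation:
  Hilo→Smelter2: 120 × 2 = 240
  Ithaca→Smelter3: 95 × 5 = 475
  Boise→Smelter1: 45 × 9 = 405
  Boise→Smelter2: 40 × 7 = 280
  Boise→Smelter3: 25 × 8 = 200
Total = 240 + 475 + 405 + 280 + 200 = 1600.

1600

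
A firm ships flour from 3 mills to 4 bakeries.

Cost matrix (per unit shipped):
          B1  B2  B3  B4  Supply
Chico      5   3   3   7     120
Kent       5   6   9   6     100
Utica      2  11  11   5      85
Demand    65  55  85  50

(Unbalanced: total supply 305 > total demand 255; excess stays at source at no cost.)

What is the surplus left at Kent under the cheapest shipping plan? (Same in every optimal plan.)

50

An optimal plan:
  Chico→B2: 35 sacks
  Chico→B3: 85 sacks
  Kent→B2: 20 sacks
  Kent→B4: 30 sacks
  Utica→B1: 65 sacks
  Utica→B4: 20 sacks
Total cost = 890.
Kent ships 50 of its 100, leaving 50.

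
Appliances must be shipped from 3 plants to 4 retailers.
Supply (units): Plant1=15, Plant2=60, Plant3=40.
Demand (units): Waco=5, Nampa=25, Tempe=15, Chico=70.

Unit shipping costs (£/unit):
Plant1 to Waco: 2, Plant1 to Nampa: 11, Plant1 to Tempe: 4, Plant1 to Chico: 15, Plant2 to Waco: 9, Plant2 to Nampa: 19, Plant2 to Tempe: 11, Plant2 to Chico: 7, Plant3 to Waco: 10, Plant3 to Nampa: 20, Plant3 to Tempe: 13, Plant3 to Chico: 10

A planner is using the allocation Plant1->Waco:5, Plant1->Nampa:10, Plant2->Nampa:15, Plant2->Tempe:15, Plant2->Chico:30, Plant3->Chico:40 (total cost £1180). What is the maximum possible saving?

50

Current plan cost = 5·2 + 10·11 + 15·19 + 15·11 + 30·7 + 40·10 = £1180.
Optimal plan:
  Plant1->Nampa: 15 units
  Plant2->Chico: 60 units
  Plant3->Waco: 5 units
  Plant3->Nampa: 10 units
  Plant3->Tempe: 15 units
  Plant3->Chico: 10 units
Optimal cost = £1130.
Saving = 1180 − 1130 = £50.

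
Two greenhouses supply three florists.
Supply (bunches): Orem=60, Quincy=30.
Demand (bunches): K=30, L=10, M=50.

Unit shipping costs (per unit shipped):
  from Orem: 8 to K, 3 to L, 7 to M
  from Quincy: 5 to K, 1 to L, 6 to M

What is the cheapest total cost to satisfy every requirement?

Optimal allocation:
  Orem→L: 10 × 3 = 30
  Orem→M: 50 × 7 = 350
  Quincy→K: 30 × 5 = 150
Total = 30 + 350 + 150 = 530.
(Supply check: Orem ships 60; Quincy ships 30.)

530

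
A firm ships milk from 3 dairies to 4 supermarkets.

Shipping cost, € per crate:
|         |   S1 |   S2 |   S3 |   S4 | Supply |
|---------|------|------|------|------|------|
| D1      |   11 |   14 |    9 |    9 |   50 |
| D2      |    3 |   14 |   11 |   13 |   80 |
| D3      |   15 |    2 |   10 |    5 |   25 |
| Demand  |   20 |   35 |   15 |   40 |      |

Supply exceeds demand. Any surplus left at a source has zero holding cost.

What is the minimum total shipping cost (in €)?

755

An optimal shipping plan:
  D1->S3: 10 × €9 = €90
  D1->S4: 40 × €9 = €360
  D2->S1: 20 × €3 = €60
  D2->S2: 10 × €14 = €140
  D2->S3: 5 × €11 = €55
  D3->S2: 25 × €2 = €50
Total = 90 + 360 + 60 + 140 + 55 + 50 = €755.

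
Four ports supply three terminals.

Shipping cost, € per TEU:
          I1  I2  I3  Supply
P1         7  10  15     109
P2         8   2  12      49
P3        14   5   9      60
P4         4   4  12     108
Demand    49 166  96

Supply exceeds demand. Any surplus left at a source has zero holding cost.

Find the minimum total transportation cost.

2043

A cheapest plan:
  P1→I1: 49 × €7 = €343
  P1→I2: 9 × €10 = €90
  P1→I3: 36 × €15 = €540
  P2→I2: 49 × €2 = €98
  P3→I3: 60 × €9 = €540
  P4→I2: 108 × €4 = €432
Total = 343 + 90 + 540 + 98 + 540 + 432 = €2043.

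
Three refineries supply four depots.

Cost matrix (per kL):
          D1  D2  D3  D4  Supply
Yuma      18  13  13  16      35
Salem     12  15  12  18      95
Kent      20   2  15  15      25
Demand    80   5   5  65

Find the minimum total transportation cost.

A cheapest plan:
  Yuma–D4: 35 × 16 = 560
  Salem–D1: 80 × 12 = 960
  Salem–D3: 5 × 12 = 60
  Salem–D4: 10 × 18 = 180
  Kent–D2: 5 × 2 = 10
  Kent–D4: 20 × 15 = 300
Total = 560 + 960 + 60 + 180 + 10 + 300 = 2070.

2070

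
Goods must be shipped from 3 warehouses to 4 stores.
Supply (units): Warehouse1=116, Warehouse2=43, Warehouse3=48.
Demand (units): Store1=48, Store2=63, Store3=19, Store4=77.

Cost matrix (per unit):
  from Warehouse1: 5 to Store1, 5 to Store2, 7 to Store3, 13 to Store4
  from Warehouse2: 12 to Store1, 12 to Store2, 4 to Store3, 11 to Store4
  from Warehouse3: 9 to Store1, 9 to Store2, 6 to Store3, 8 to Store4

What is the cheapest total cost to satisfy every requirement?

1344

One minimum-cost allocation:
  Warehouse1->Store1: 48 × 5 = 240
  Warehouse1->Store2: 63 × 5 = 315
  Warehouse1->Store4: 5 × 13 = 65
  Warehouse2->Store3: 19 × 4 = 76
  Warehouse2->Store4: 24 × 11 = 264
  Warehouse3->Store4: 48 × 8 = 384
Total = 240 + 315 + 65 + 76 + 264 + 384 = 1344.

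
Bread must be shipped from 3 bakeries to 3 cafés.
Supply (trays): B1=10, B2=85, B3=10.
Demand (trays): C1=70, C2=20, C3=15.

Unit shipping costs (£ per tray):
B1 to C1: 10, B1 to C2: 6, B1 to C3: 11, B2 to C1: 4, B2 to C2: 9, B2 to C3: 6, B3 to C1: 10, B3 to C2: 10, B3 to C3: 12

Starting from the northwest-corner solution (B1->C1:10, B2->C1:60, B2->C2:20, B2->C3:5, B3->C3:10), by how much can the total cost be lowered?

140

Current plan cost = 10·10 + 60·4 + 20·9 + 5·6 + 10·12 = £670.
Optimal plan:
  B1–C2: 10 × £6 = £60
  B2–C1: 70 × £4 = £280
  B2–C3: 15 × £6 = £90
  B3–C2: 10 × £10 = £100
Optimal cost = £530.
Saving = 670 − 530 = £140.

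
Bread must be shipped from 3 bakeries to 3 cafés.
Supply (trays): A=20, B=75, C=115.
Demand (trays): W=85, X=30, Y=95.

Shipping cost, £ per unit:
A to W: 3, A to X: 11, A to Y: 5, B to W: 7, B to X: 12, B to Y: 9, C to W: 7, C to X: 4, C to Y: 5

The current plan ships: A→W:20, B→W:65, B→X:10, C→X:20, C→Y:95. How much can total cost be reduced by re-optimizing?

40

Current plan cost = 20·3 + 65·7 + 10·12 + 20·4 + 95·5 = £1190.
Optimal plan:
  A→W: 10 × £3 = £30
  A→Y: 10 × £5 = £50
  B→W: 75 × £7 = £525
  C→X: 30 × £4 = £120
  C→Y: 85 × £5 = £425
Optimal cost = £1150.
Saving = 1190 − 1150 = £40.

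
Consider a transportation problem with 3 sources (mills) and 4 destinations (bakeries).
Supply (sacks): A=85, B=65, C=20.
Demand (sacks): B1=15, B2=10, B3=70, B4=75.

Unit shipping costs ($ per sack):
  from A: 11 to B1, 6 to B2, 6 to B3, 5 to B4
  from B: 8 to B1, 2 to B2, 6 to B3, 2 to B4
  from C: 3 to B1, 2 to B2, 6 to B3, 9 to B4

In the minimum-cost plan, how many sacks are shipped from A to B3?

70

Solving gives:
  A–B3: 70 sacks
  A–B4: 15 sacks
  B–B2: 5 sacks
  B–B4: 60 sacks
  C–B1: 15 sacks
  C–B2: 5 sacks
Total cost = $680.
So A→B3 carries 70 sacks.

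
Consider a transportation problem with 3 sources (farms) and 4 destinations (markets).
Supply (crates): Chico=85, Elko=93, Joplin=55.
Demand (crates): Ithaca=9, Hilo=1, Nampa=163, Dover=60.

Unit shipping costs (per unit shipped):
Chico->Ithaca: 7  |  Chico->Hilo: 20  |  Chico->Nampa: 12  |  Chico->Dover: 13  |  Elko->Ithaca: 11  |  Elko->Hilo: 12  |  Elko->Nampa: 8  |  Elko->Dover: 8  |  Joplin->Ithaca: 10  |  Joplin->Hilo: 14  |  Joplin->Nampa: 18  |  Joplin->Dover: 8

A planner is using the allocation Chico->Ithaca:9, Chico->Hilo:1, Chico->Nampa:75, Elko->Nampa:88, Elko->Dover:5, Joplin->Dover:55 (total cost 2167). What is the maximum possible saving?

Current plan cost = 9·7 + 1·20 + 75·12 + 88·8 + 5·8 + 55·8 = 2167.
Optimal plan:
  Chico→Ithaca: 9 × 7 = 63
  Chico→Nampa: 76 × 12 = 912
  Elko→Hilo: 1 × 12 = 12
  Elko→Nampa: 87 × 8 = 696
  Elko→Dover: 5 × 8 = 40
  Joplin→Dover: 55 × 8 = 440
Optimal cost = 2163.
Saving = 2167 − 2163 = 4.

4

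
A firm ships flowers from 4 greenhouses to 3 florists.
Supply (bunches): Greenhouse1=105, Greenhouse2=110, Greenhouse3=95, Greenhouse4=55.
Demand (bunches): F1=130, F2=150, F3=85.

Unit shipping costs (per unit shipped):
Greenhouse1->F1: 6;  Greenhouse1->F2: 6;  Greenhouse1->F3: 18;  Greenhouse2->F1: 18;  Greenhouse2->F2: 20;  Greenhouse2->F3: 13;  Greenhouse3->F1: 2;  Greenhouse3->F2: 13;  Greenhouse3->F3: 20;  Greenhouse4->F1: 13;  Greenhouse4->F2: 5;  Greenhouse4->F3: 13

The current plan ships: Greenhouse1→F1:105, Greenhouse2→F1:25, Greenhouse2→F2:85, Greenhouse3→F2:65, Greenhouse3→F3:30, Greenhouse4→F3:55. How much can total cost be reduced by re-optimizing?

Current plan cost = 105·6 + 25·18 + 85·20 + 65·13 + 30·20 + 55·13 = 4940.
Optimal plan:
  Greenhouse1->F1: 10 × 6 = 60
  Greenhouse1->F2: 95 × 6 = 570
  Greenhouse2->F1: 25 × 18 = 450
  Greenhouse2->F3: 85 × 13 = 1105
  Greenhouse3->F1: 95 × 2 = 190
  Greenhouse4->F2: 55 × 5 = 275
Optimal cost = 2650.
Saving = 4940 − 2650 = 2290.

2290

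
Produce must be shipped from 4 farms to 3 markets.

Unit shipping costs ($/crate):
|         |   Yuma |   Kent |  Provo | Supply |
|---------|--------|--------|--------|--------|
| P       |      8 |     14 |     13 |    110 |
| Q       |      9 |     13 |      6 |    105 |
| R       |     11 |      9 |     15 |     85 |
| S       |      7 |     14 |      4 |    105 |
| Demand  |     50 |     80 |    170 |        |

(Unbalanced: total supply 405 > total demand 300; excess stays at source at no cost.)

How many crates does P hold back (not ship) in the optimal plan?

An optimal plan:
  P to Yuma: 50 × $8 = $400
  Q to Provo: 65 × $6 = $390
  R to Kent: 80 × $9 = $720
  S to Provo: 105 × $4 = $420
Total cost = $1930.
P ships 50 of its 110, leaving 60.

60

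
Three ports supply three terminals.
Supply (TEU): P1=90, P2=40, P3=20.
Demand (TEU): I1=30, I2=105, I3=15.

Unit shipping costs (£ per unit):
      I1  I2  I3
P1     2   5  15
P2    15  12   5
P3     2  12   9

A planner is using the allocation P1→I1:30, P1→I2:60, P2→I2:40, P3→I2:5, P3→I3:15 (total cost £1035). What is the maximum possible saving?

200

Current plan cost = 30·2 + 60·5 + 40·12 + 5·12 + 15·9 = £1035.
Optimal plan:
  P1->I1: 10 × £2 = £20
  P1->I2: 80 × £5 = £400
  P2->I2: 25 × £12 = £300
  P2->I3: 15 × £5 = £75
  P3->I1: 20 × £2 = £40
Optimal cost = £835.
Saving = 1035 − 835 = £200.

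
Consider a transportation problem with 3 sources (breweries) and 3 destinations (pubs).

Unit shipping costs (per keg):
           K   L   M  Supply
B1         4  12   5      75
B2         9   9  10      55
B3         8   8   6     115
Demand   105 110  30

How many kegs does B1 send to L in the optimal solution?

Solving gives:
  B1→K: 75 kegs
  B2→K: 30 kegs
  B2→L: 25 kegs
  B3→L: 85 kegs
  B3→M: 30 kegs
Total cost = 1655.
The route B1→L is not used.

0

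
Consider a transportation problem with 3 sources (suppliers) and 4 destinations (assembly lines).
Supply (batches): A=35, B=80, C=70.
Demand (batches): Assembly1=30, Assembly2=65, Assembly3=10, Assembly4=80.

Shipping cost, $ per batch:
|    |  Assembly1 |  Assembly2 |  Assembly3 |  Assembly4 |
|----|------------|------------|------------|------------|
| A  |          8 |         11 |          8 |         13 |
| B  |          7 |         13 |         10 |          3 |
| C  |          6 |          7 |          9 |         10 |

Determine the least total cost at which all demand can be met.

1005

Optimal allocation:
  A->Assembly1: 25 × $8 = $200
  A->Assembly3: 10 × $8 = $80
  B->Assembly4: 80 × $3 = $240
  C->Assembly1: 5 × $6 = $30
  C->Assembly2: 65 × $7 = $455
Total = 200 + 80 + 240 + 30 + 455 = $1005.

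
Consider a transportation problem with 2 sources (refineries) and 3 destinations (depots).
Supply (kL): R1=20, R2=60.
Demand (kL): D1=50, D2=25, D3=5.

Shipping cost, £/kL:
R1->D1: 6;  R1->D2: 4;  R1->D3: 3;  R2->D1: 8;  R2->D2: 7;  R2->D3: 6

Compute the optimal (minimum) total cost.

An optimal shipping plan:
  R1→D2: 20 × £4 = £80
  R2→D1: 50 × £8 = £400
  R2→D2: 5 × £7 = £35
  R2→D3: 5 × £6 = £30
Total = 80 + 400 + 35 + 30 = £545.

545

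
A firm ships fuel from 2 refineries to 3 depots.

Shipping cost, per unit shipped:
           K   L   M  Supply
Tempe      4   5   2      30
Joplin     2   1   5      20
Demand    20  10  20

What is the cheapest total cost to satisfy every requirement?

A cheapest plan:
  Tempe->K: 10 × 4 = 40
  Tempe->M: 20 × 2 = 40
  Joplin->K: 10 × 2 = 20
  Joplin->L: 10 × 1 = 10
Total = 40 + 40 + 20 + 10 = 110.
(Supply check: Tempe ships 30; Joplin ships 20.)

110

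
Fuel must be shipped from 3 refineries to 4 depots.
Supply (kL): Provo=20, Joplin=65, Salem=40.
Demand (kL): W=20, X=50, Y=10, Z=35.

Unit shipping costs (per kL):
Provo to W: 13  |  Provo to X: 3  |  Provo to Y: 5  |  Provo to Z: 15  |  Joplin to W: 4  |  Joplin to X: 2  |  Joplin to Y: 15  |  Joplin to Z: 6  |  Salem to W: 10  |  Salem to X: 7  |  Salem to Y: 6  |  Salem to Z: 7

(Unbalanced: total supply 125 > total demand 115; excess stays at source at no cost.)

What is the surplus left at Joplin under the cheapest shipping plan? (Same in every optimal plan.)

0

Minimum-cost shipments:
  Provo->X: 5 × 3 = 15
  Provo->Y: 10 × 5 = 50
  Joplin->W: 20 × 4 = 80
  Joplin->X: 45 × 2 = 90
  Salem->Z: 35 × 7 = 245
Total cost = 480.
Joplin ships 65 of its 65, leaving 0.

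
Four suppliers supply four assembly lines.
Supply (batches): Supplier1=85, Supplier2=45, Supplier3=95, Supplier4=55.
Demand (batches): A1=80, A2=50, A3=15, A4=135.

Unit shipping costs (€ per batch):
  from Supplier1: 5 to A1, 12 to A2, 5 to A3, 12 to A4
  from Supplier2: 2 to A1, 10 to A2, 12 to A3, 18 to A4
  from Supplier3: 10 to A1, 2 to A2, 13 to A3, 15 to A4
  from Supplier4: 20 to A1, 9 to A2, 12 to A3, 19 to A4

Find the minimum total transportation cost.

A cheapest plan:
  Supplier1→A1: 35 × €5 = €175
  Supplier1→A4: 50 × €12 = €600
  Supplier2→A1: 45 × €2 = €90
  Supplier3→A2: 50 × €2 = €100
  Supplier3→A4: 45 × €15 = €675
  Supplier4→A3: 15 × €12 = €180
  Supplier4→A4: 40 × €19 = €760
Total = 175 + 600 + 90 + 100 + 675 + 180 + 760 = €2580.
(Supply check: Supplier1 ships 85; Supplier2 ships 45; Supplier3 ships 95; Supplier4 ships 55.)

2580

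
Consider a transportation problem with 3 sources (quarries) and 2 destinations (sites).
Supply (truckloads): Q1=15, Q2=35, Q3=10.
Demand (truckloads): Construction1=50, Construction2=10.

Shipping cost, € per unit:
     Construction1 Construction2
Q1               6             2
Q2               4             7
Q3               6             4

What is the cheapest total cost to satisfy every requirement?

250

One minimum-cost allocation:
  Q1->Construction1: 5 × €6 = €30
  Q1->Construction2: 10 × €2 = €20
  Q2->Construction1: 35 × €4 = €140
  Q3->Construction1: 10 × €6 = €60
Total = 30 + 20 + 140 + 60 = €250.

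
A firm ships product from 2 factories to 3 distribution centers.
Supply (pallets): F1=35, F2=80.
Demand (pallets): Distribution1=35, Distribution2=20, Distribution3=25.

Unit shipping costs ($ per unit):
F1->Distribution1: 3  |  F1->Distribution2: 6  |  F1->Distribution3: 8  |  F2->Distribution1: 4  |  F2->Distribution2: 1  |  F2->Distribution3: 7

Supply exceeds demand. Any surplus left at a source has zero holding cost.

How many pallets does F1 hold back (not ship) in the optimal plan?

An optimal plan:
  F1->Distribution1: 35 × $3 = $105
  F2->Distribution2: 20 × $1 = $20
  F2->Distribution3: 25 × $7 = $175
Total cost = $300.
F1 ships 35 of its 35, leaving 0.

0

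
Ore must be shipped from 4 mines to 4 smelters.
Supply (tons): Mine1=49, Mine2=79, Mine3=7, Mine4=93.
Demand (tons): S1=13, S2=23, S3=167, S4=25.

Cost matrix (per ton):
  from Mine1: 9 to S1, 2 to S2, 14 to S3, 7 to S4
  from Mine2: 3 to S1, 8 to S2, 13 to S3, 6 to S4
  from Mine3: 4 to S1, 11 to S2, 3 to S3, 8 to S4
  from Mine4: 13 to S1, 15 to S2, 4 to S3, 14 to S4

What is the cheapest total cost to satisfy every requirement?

One minimum-cost allocation:
  Mine1 to S2: 23 × 2 = 46
  Mine1 to S3: 26 × 14 = 364
  Mine2 to S1: 13 × 3 = 39
  Mine2 to S3: 41 × 13 = 533
  Mine2 to S4: 25 × 6 = 150
  Mine3 to S3: 7 × 3 = 21
  Mine4 to S3: 93 × 4 = 372
Total = 46 + 364 + 39 + 533 + 150 + 21 + 372 = 1525.

1525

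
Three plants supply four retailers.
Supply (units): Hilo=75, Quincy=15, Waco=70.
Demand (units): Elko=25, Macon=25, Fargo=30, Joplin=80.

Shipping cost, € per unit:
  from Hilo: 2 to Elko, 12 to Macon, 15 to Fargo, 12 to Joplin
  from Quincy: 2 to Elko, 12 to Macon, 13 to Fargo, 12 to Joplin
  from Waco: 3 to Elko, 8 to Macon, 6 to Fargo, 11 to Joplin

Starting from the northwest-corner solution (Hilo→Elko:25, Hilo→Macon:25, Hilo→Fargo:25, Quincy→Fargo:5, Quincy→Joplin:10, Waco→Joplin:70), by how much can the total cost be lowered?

305

Current plan cost = 25·2 + 25·12 + 25·15 + 5·13 + 10·12 + 70·11 = €1680.
Optimal plan:
  Hilo to Elko: 10 × €2 = €20
  Hilo to Joplin: 65 × €12 = €780
  Quincy to Elko: 15 × €2 = €30
  Waco to Macon: 25 × €8 = €200
  Waco to Fargo: 30 × €6 = €180
  Waco to Joplin: 15 × €11 = €165
Optimal cost = €1375.
Saving = 1680 − 1375 = €305.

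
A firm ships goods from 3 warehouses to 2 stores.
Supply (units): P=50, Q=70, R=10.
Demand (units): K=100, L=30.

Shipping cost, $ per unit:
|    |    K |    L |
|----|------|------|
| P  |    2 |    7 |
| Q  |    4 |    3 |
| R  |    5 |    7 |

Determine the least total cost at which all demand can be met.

400

A cheapest plan:
  P to K: 50 × $2 = $100
  Q to K: 40 × $4 = $160
  Q to L: 30 × $3 = $90
  R to K: 10 × $5 = $50
Total = 100 + 160 + 90 + 50 = $400.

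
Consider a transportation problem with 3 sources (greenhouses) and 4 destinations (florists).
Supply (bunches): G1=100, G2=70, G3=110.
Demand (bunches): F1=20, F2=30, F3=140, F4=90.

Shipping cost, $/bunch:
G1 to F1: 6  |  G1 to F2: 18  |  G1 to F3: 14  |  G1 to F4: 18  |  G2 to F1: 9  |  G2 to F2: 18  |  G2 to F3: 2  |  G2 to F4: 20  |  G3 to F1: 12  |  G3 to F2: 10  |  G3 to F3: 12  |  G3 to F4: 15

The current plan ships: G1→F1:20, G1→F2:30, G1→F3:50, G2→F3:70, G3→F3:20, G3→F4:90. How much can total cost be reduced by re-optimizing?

170

Current plan cost = 20·6 + 30·18 + 50·14 + 70·2 + 20·12 + 90·15 = $3090.
Optimal plan:
  G1->F1: 20 × $6 = $120
  G1->F3: 70 × $14 = $980
  G1->F4: 10 × $18 = $180
  G2->F3: 70 × $2 = $140
  G3->F2: 30 × $10 = $300
  G3->F4: 80 × $15 = $1200
Optimal cost = $2920.
Saving = 3090 − 2920 = $170.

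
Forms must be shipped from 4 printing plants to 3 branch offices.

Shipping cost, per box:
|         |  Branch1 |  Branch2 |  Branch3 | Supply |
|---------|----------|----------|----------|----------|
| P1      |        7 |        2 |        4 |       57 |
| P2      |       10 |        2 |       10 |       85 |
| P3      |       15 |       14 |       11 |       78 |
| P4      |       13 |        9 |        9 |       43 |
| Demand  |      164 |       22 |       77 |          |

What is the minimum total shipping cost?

Optimal allocation:
  P1–Branch1: 57 × 7 = 399
  P2–Branch1: 63 × 10 = 630
  P2–Branch2: 22 × 2 = 44
  P3–Branch1: 44 × 15 = 660
  P3–Branch3: 34 × 11 = 374
  P4–Branch3: 43 × 9 = 387
Total = 399 + 630 + 44 + 660 + 374 + 387 = 2494.
(Supply check: P1 ships 57; P2 ships 85; P3 ships 78; P4 ships 43.)

2494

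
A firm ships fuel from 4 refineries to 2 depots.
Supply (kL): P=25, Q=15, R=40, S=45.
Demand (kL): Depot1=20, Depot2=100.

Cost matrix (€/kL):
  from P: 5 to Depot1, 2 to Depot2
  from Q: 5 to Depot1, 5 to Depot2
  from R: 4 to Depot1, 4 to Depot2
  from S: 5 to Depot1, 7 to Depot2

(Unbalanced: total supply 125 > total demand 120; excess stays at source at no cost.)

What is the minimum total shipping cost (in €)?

Optimal allocation:
  P–Depot2: 25 × €2 = €50
  Q–Depot2: 15 × €5 = €75
  R–Depot2: 40 × €4 = €160
  S–Depot1: 20 × €5 = €100
  S–Depot2: 20 × €7 = €140
Total = 50 + 75 + 160 + 100 + 140 = €525.
(Supply check: P ships 25; Q ships 15; R ships 40; S ships 40.)

525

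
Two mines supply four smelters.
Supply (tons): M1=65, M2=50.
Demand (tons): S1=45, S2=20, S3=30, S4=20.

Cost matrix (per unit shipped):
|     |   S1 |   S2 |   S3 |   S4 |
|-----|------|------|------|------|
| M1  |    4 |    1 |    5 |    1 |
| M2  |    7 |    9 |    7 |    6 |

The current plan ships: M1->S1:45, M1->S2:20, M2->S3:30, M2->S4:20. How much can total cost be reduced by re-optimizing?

Current plan cost = 45·4 + 20·1 + 30·7 + 20·6 = 530.
Optimal plan:
  M1→S1: 25 × 4 = 100
  M1→S2: 20 × 1 = 20
  M1→S4: 20 × 1 = 20
  M2→S1: 20 × 7 = 140
  M2→S3: 30 × 7 = 210
Optimal cost = 490.
Saving = 530 − 490 = 40.

40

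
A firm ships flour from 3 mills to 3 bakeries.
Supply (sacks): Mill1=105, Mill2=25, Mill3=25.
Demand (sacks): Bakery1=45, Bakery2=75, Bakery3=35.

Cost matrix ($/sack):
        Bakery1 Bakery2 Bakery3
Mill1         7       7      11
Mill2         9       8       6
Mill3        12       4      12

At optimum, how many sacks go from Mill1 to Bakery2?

50

The minimum-cost plan:
  Mill1 to Bakery1: 45 sacks
  Mill1 to Bakery2: 50 sacks
  Mill1 to Bakery3: 10 sacks
  Mill2 to Bakery3: 25 sacks
  Mill3 to Bakery2: 25 sacks
Total cost = $1025.
So Mill1→Bakery2 carries 50 sacks.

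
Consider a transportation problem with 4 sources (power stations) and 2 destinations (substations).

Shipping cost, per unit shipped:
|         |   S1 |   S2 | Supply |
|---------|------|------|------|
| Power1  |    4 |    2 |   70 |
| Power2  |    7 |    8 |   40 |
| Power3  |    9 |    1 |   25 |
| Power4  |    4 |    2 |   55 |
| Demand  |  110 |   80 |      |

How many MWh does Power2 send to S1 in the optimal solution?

40

The minimum-cost plan:
  Power1–S1: 70 × 4 = 280
  Power2–S1: 40 × 7 = 280
  Power3–S2: 25 × 1 = 25
  Power4–S2: 55 × 2 = 110
Total cost = 695.
So Power2→S1 carries 40 MWh.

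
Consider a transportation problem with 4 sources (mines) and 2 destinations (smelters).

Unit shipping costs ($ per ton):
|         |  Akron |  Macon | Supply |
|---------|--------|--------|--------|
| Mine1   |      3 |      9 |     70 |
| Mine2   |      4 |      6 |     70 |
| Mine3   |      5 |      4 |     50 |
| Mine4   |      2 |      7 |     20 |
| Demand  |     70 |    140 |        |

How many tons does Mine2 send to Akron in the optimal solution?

0

The minimum-cost plan:
  Mine1->Akron: 70 × $3 = $210
  Mine2->Macon: 70 × $6 = $420
  Mine3->Macon: 50 × $4 = $200
  Mine4->Macon: 20 × $7 = $140
Total cost = $970.
The route Mine2→Akron is not used.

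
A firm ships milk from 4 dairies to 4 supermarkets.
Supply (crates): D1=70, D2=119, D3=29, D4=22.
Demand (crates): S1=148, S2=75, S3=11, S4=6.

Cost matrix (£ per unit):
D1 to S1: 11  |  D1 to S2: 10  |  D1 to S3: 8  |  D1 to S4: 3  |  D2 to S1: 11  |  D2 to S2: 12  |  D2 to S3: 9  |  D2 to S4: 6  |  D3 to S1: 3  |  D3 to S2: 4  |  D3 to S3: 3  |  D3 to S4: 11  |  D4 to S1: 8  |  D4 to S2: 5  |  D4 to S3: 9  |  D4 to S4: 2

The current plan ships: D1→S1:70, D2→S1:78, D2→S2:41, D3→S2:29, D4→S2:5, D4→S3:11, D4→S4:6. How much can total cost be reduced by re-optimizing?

Current plan cost = 70·11 + 78·11 + 41·12 + 29·4 + 5·5 + 11·9 + 6·2 = £2372.
Optimal plan:
  D1->S2: 53 × £10 = £530
  D1->S3: 11 × £8 = £88
  D1->S4: 6 × £3 = £18
  D2->S1: 119 × £11 = £1309
  D3->S1: 29 × £3 = £87
  D4->S2: 22 × £5 = £110
Optimal cost = £2142.
Saving = 2372 − 2142 = £230.

230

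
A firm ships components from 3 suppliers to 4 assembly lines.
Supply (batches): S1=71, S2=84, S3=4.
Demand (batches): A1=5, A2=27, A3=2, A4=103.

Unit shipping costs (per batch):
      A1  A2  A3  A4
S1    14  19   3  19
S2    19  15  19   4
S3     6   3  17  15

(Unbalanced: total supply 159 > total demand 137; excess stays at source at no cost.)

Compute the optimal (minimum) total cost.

1222

Optimal allocation:
  S1->A1: 5 × 14 = 70
  S1->A2: 23 × 19 = 437
  S1->A3: 2 × 3 = 6
  S1->A4: 19 × 19 = 361
  S2->A4: 84 × 4 = 336
  S3->A2: 4 × 3 = 12
Total = 70 + 437 + 6 + 361 + 336 + 12 = 1222.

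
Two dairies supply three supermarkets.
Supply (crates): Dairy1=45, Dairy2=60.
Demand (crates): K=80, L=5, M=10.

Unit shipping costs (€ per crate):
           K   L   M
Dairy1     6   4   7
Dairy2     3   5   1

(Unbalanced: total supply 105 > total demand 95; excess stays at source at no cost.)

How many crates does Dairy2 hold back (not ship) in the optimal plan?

An optimal plan:
  Dairy1–K: 30 × €6 = €180
  Dairy1–L: 5 × €4 = €20
  Dairy2–K: 50 × €3 = €150
  Dairy2–M: 10 × €1 = €10
Total cost = €360.
Dairy2 ships 60 of its 60, leaving 0.

0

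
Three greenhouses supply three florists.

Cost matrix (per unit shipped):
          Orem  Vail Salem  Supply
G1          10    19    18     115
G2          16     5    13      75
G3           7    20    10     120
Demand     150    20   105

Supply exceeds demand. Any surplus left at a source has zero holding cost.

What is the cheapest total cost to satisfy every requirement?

One minimum-cost allocation:
  G1→Orem: 80 × 10 = 800
  G2→Vail: 20 × 5 = 100
  G2→Salem: 55 × 13 = 715
  G3→Orem: 70 × 7 = 490
  G3→Salem: 50 × 10 = 500
Total = 800 + 100 + 715 + 490 + 500 = 2605.
(Supply check: G1 ships 80; G2 ships 75; G3 ships 120.)

2605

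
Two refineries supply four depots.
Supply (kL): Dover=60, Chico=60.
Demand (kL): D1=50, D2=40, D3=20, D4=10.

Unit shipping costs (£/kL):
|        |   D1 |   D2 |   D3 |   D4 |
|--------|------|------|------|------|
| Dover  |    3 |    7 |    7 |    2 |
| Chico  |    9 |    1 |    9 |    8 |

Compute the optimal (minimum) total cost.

One minimum-cost allocation:
  Dover–D1: 50 kL
  Dover–D4: 10 kL
  Chico–D2: 40 kL
  Chico–D3: 20 kL
Total cost = £390.

390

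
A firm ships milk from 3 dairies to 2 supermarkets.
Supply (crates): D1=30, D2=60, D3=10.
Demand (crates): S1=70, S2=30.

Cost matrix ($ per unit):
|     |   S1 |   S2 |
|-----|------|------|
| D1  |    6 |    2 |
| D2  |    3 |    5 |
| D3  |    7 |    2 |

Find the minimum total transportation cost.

An optimal shipping plan:
  D1->S1: 10 × $6 = $60
  D1->S2: 20 × $2 = $40
  D2->S1: 60 × $3 = $180
  D3->S2: 10 × $2 = $20
Total = 60 + 40 + 180 + 20 = $300.
(Supply check: D1 ships 30; D2 ships 60; D3 ships 10.)

300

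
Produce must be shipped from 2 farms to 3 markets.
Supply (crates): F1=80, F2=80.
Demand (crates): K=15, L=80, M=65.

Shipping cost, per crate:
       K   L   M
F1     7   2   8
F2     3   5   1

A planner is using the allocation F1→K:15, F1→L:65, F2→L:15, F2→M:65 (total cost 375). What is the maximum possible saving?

Current plan cost = 15·7 + 65·2 + 15·5 + 65·1 = 375.
Optimal plan:
  F1→L: 80 × 2 = 160
  F2→K: 15 × 3 = 45
  F2→M: 65 × 1 = 65
Optimal cost = 270.
Saving = 375 − 270 = 105.

105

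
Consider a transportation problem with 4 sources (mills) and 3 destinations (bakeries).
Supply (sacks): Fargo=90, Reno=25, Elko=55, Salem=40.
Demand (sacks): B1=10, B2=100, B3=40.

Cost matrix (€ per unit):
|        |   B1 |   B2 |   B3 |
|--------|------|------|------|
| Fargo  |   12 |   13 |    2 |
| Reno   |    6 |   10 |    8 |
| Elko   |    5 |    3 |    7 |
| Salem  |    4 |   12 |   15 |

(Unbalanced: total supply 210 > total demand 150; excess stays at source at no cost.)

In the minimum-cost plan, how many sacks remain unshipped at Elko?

0

An optimal plan:
  Fargo–B3: 40 × €2 = €80
  Reno–B2: 25 × €10 = €250
  Elko–B2: 55 × €3 = €165
  Salem–B1: 10 × €4 = €40
  Salem–B2: 20 × €12 = €240
Total cost = €775.
Elko ships 55 of its 55, leaving 0.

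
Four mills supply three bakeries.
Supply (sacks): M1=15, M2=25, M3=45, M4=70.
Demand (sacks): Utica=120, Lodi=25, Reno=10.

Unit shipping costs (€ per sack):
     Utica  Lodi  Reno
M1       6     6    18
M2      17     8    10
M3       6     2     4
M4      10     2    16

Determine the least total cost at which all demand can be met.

Optimal allocation:
  M1–Utica: 15 × €6 = €90
  M2–Lodi: 15 × €8 = €120
  M2–Reno: 10 × €10 = €100
  M3–Utica: 45 × €6 = €270
  M4–Utica: 60 × €10 = €600
  M4–Lodi: 10 × €2 = €20
Total = 90 + 120 + 100 + 270 + 600 + 20 = €1200.

1200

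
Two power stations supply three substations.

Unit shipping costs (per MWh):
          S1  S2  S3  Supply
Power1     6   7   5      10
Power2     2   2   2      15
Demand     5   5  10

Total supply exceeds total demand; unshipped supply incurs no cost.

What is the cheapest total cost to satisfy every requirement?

55

An optimal shipping plan:
  Power1→S3: 5 × 5 = 25
  Power2→S1: 5 × 2 = 10
  Power2→S2: 5 × 2 = 10
  Power2→S3: 5 × 2 = 10
Total = 25 + 10 + 10 + 10 = 55.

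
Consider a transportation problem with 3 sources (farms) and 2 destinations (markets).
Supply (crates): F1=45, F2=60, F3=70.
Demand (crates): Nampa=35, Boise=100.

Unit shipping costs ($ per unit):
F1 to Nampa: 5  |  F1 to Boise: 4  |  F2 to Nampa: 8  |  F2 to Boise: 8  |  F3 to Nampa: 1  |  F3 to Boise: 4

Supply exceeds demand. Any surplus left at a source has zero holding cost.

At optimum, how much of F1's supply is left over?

Minimum-cost shipments:
  F1->Boise: 45 × $4 = $180
  F2->Boise: 20 × $8 = $160
  F3->Nampa: 35 × $1 = $35
  F3->Boise: 35 × $4 = $140
Total cost = $515.
F1 ships 45 of its 45, leaving 0.

0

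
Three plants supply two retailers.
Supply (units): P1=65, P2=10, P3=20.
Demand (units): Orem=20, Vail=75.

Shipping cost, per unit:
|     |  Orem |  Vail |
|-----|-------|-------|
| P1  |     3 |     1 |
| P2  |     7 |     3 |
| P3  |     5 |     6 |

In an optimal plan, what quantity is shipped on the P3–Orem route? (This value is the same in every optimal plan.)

Solving gives:
  P1–Vail: 65 units
  P2–Vail: 10 units
  P3–Orem: 20 units
Total cost = 195.
So P3→Orem carries 20 units.

20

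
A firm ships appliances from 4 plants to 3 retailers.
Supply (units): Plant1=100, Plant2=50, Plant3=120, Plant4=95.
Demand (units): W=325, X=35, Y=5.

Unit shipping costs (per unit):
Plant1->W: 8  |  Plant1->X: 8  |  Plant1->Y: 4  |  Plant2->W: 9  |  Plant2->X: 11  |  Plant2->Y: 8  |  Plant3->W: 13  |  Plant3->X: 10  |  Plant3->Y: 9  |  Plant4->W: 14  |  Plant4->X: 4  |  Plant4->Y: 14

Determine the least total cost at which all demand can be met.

Optimal allocation:
  Plant1 to W: 95 units
  Plant1 to Y: 5 units
  Plant2 to W: 50 units
  Plant3 to W: 120 units
  Plant4 to W: 60 units
  Plant4 to X: 35 units
Total cost = 3770.

3770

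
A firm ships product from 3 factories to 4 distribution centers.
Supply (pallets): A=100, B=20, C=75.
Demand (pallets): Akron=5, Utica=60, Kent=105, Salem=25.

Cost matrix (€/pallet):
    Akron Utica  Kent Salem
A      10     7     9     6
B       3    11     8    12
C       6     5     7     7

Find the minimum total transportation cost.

1365

One minimum-cost allocation:
  A–Utica: 60 × €7 = €420
  A–Kent: 15 × €9 = €135
  A–Salem: 25 × €6 = €150
  B–Akron: 5 × €3 = €15
  B–Kent: 15 × €8 = €120
  C–Kent: 75 × €7 = €525
Total = 420 + 135 + 150 + 15 + 120 + 525 = €1365.
(Supply check: A ships 100; B ships 20; C ships 75.)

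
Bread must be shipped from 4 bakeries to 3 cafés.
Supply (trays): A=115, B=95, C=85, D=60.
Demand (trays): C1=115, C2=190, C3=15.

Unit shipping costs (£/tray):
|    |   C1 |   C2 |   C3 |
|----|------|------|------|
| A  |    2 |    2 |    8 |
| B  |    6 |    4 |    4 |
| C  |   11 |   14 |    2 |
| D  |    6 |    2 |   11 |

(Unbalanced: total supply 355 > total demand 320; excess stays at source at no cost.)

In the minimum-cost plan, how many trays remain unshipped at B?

0

Minimum-cost shipments:
  A to C1: 80 × £2 = £160
  A to C2: 35 × £2 = £70
  B to C2: 95 × £4 = £380
  C to C1: 35 × £11 = £385
  C to C3: 15 × £2 = £30
  D to C2: 60 × £2 = £120
Total cost = £1145.
B ships 95 of its 95, leaving 0.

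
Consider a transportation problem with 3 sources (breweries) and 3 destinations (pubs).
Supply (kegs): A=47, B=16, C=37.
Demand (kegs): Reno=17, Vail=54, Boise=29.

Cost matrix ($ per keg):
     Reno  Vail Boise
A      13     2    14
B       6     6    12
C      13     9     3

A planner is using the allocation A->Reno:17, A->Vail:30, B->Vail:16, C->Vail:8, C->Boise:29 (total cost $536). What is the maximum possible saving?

183

Current plan cost = 17·13 + 30·2 + 16·6 + 8·9 + 29·3 = $536.
Optimal plan:
  A to Vail: 47 × $2 = $94
  B to Reno: 16 × $6 = $96
  C to Reno: 1 × $13 = $13
  C to Vail: 7 × $9 = $63
  C to Boise: 29 × $3 = $87
Optimal cost = $353.
Saving = 536 − 353 = $183.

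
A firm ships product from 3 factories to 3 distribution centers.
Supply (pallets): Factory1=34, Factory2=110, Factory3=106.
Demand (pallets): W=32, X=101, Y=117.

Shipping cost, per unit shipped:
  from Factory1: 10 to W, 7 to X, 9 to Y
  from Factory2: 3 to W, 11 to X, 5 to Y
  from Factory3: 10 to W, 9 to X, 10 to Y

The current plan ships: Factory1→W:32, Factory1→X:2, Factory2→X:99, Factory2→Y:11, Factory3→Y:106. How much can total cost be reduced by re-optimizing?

821

Current plan cost = 32·10 + 2·7 + 99·11 + 11·5 + 106·10 = 2538.
Optimal plan:
  Factory1->X: 34 × 7 = 238
  Factory2->W: 32 × 3 = 96
  Factory2->Y: 78 × 5 = 390
  Factory3->X: 67 × 9 = 603
  Factory3->Y: 39 × 10 = 390
Optimal cost = 1717.
Saving = 2538 − 1717 = 821.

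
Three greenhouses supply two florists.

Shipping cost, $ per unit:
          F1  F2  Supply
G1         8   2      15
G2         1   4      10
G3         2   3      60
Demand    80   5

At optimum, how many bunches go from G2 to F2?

0

Optimal shipments:
  G1 to F1: 10 × $8 = $80
  G1 to F2: 5 × $2 = $10
  G2 to F1: 10 × $1 = $10
  G3 to F1: 60 × $2 = $120
Total cost = $220.
The route G2→F2 is not used.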